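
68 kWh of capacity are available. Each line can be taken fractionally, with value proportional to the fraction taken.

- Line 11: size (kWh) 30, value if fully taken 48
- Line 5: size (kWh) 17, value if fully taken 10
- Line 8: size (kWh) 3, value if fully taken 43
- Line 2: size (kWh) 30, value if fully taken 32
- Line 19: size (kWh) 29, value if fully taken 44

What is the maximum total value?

141.4

Rank by value-to-size ratio: Line 8 43/3≈14.3, Line 11 48/30≈1.6, Line 19 44/29≈1.52, Line 2 32/30≈1.07, Line 5 10/17≈0.588.
Line 8: take in full, 3 kWh for value 43 ; 65 left.
All 30 kWh of Line 11 fit (value 48) ; 35 remain.
All 29 kWh of Line 19 fit (value 44) ; 6 remain.
Only 6 kWh remain; take 6/30 of Line 2 for value 32×6/30 = 6.4.
Total value = 141.4.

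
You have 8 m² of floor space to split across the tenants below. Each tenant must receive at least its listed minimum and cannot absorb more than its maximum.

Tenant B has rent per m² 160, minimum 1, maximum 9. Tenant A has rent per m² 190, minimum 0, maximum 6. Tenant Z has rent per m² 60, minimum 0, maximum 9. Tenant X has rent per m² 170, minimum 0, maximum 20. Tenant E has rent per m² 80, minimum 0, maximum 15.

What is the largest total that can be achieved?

1470

Meeting every minimum uses 1+0+0+0+0 = 1 m², leaving 7.
Rank by rent per m²: Tenant A 190 > Tenant X 170 > Tenant B 160 > Tenant E 80 > Tenant Z 60.
Give Tenant A 6 more to hit its cap of 6 — 1 left.
Tenant X has room for 20 more but only 1 remain, so it gets 1.
Total = 160×1 + 190×6 + 170×1 = 1470.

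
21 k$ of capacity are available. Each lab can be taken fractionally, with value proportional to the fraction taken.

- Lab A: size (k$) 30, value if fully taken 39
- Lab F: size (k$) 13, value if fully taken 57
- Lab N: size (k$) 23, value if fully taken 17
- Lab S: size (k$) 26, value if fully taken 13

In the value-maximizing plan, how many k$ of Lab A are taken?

Rank by value-to-size ratio: Lab F 57/13≈4.38, Lab A 39/30≈1.3, Lab N 17/23≈0.739, Lab S 13/26≈0.5.
Lab F: take in full, 13 k$ for value 57 → 8 left.
Fill the last 8 k$ with part of Lab A: 8/30 of it earns 10.4.

8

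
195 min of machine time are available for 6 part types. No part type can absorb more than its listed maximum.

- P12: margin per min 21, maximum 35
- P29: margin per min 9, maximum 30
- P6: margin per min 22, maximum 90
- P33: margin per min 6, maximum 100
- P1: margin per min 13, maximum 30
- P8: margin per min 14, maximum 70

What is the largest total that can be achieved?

3695

Highest margin per min first: P6 22 > P12 21 > P8 14 > P1 13 > P29 9 > P33 6.
P6: +90 to 90 (cap) — 105 left.
Give P12 35 to hit its cap of 35 — 70 left.
Give P8 70 to hit its cap of 70 — 0 left.
Total = 21×35 + 22×90 + 14×70 = 3695.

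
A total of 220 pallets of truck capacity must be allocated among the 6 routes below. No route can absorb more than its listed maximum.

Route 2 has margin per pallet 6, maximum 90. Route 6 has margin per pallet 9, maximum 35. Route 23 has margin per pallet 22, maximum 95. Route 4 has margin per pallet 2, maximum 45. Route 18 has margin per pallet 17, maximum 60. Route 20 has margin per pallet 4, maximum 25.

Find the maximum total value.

3605

Order the routes by margin per pallet: Route 23 22 > Route 18 17 > Route 6 9 > Route 2 6 > Route 20 4 > Route 4 2.
Route 23: +95 to 95 (cap) — 125 left.
Route 18: +60 to 60 (cap) — 65 left.
Route 6 takes 35 to reach its cap of 35 — 30 left.
Only 30 left; Route 2 takes them to reach 30.
Total = 6×30 + 9×35 + 22×95 + 17×60 = 3605.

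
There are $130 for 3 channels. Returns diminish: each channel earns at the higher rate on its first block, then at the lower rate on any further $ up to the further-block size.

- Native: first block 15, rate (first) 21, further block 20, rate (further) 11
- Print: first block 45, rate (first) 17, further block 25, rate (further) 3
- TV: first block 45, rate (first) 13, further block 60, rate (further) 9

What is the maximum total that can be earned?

Rank every tier by rate: Native/tier1 21 > Print/tier1 17 > TV/tier1 13 > Native/tier2 11 > TV/tier2 9 > Print/tier2 3.
Native/tier1 (21): +15 ; 115 left.
Fill Print tier1 block (45 at 17) ; 70 left.
TV/tier1 (13): +45 ; 25 left.
Native/tier2 (11): +20 ; 5 left.
TV/tier2: +5 of 60 at 9; pool empty.
Total = 21×15 + 17×45 + 13×45 + 11×20 + 9×5 = 1930.

1930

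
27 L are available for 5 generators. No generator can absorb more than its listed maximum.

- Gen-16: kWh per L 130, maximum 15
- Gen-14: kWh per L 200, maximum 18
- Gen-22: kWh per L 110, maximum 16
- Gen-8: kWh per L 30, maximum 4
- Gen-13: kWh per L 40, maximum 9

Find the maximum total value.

4770

Order the generators by kWh per L: Gen-14 200 > Gen-16 130 > Gen-22 110 > Gen-13 40 > Gen-8 30.
Give Gen-14 18 to hit its cap of 18 → 9 left.
Only 9 left; Gen-16 takes them to reach 9.
Total = 130×9 + 200×18 = 4770.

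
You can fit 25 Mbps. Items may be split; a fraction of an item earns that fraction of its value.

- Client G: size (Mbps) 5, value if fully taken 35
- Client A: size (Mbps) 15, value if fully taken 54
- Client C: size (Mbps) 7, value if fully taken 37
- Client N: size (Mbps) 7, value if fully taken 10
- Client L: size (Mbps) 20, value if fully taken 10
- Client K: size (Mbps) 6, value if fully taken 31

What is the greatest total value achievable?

Best value per unit of size first: Client G 35/5≈7, Client C 37/7≈5.29, Client K 31/6≈5.17, Client A 54/15≈3.6, Client N 10/7≈1.43, Client L 10/20≈0.5.
All 5 Mbps of Client G fit (value 35) — 20 remain.
All 7 Mbps of Client C fit (value 37) — 13 remain.
All 6 Mbps of Client K fit (value 31) — 7 remain.
Fill the last 7 Mbps with part of Client A: 7/15 of it earns 25.2.
Total value = 128.2.

128.2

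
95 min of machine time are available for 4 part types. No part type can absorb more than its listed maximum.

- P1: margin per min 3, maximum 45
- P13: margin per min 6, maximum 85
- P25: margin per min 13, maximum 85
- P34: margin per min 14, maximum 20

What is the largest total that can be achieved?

Highest margin per min first: P34 14 > P25 13 > P13 6 > P1 3.
P34: +20 to 20 (cap) ; 75 left.
P25: +75 (room for 85) → 75. Pool exhausted.
Total = 13×75 + 14×20 = 1255.

1255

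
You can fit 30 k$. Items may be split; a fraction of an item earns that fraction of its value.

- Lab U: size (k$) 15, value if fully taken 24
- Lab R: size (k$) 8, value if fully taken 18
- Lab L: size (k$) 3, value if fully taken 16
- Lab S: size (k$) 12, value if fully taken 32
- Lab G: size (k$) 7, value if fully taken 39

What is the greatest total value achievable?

105

Sort by value density: Lab G 39/7≈5.57, Lab L 16/3≈5.33, Lab S 32/12≈2.67, Lab R 18/8≈2.25, Lab U 24/15≈1.6.
All 7 k$ of Lab G fit (value 39) → 23 remain.
Take all of Lab L (3 k$, value 16) → 20 k$ left.
Take all of Lab S (12 k$, value 32) → 8 k$ left.
All 8 k$ of Lab R fit (value 18) → 0 remain.
Total value = 105.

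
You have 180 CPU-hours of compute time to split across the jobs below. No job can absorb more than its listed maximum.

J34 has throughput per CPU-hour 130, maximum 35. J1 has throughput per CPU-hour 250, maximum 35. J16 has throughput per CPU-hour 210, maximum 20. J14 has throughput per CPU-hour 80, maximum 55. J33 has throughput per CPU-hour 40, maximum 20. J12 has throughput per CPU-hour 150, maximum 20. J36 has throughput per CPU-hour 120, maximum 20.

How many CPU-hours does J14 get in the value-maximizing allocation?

Rank by throughput per CPU-hour: J1 250 > J16 210 > J12 150 > J34 130 > J36 120 > J14 80 > J33 40.
J1: +35 to 35 (cap) — 145 left.
Give J16 20 to hit its cap of 20 — 125 left.
Give J12 20 to hit its cap of 20 — 105 left.
Give J34 35 to hit its cap of 35 — 70 left.
J36 takes 20 to reach its cap of 20 — 50 left.
J14: +50 (room for 55) → 50. Pool exhausted.

50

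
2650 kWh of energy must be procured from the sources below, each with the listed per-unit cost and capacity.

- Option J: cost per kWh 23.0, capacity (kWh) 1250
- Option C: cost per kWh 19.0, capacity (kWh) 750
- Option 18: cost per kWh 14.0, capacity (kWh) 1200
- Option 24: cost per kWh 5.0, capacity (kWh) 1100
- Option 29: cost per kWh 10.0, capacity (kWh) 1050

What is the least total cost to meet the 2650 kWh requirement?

Use sources in increasing cost order.
Take 1100 from Option 24 at 5.0 ; need 1550 more.
Take 1050 from Option 29 at 10.0 ; need 500 more.
Option 18 (14.0): take the remaining 500 ; done.
Option C, Option J: unused.
Cost = 1100×5.0 + 1050×10.0 + 500×14.0 = 23000.

23000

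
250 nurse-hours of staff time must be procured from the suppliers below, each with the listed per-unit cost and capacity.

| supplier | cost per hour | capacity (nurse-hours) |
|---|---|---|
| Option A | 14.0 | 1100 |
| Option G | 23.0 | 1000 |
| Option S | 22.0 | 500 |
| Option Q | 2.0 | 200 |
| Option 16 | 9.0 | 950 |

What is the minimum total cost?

Fill from the cheapest supplier first.
Take 200 from Option Q at 2.0 — need 50 more.
Take 50 from Option 16 at 9.0 to finish.
Option A, Option S, Option G: unused.
Cost = 200×2.0 + 50×9.0 = 850.

850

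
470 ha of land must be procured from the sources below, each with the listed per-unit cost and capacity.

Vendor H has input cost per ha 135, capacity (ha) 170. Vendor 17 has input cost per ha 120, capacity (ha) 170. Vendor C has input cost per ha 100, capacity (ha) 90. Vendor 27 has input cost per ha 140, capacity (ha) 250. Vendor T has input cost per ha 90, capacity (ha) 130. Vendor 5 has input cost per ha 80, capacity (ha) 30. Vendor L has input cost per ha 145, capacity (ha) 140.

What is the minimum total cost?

Use sources in increasing cost order.
Take 30 from Vendor 5 at 80 — need 440 more.
Vendor T (90): use full 130 — 310 ha to go.
Vendor C (100): use full 90 — 220 ha to go.
Vendor 17 (120): use full 170 — 50 ha to go.
Vendor H (135): take the remaining 50 — done.
Vendor 27, Vendor L: unused.
Cost = 30×80 + 130×90 + 90×100 + 170×120 + 50×135 = 50250.

50250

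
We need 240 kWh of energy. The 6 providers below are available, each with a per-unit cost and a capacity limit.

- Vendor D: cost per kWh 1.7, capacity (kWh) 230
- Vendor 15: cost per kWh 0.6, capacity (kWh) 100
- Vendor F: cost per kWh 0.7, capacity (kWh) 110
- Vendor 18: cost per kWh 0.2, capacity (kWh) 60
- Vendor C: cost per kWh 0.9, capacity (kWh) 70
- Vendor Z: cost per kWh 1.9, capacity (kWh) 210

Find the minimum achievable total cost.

128

Cheapest first:
Vendor 18 at 0.2: take all 60 kWh — 180 still needed.
Take 100 from Vendor 15 at 0.6 — need 80 more.
Vendor F at 0.7: take 80 of its 110 — requirement met.
Vendor C, Vendor D, Vendor Z: unused.
Cost = 60×0.2 + 100×0.6 + 80×0.7 = 128.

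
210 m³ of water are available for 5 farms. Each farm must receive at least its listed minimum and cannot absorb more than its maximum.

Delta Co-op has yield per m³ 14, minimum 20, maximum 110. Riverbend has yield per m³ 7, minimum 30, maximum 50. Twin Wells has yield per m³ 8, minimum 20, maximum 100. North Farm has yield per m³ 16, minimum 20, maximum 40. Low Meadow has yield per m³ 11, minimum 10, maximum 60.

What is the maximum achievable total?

Meeting every minimum uses 20+30+20+20+10 = 100 m³, leaving 110.
Rank by yield per m³: North Farm 16 > Delta Co-op 14 > Low Meadow 11 > Twin Wells 8 > Riverbend 7.
North Farm: +20 to 40 (cap) — 90 left.
Delta Co-op: +90 to 110 (cap) — 0 left.
Total = 14×110 + 7×30 + 8×20 + 16×40 + 11×10 = 2660.

2660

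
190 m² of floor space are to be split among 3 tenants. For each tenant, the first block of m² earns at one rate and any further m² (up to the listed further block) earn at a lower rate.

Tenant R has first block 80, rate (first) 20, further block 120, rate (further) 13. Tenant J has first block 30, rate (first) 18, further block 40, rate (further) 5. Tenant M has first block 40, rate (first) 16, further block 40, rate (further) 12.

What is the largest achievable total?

3300

Order all 6 blocks by rate: Tenant R/tier1 20 > Tenant J/tier1 18 > Tenant M/tier1 16 > Tenant R/tier2 13 > Tenant M/tier2 12 > Tenant J/tier2 5.
Tenant R tier1 at 20: fill all 80 → 110 left.
Tenant J/tier1 (18): +30 → 80 left.
Fill Tenant M tier1 block (40 at 16) → 40 left.
Tenant R tier2 at 13: only 40 left, fill 40.
Total = 20×80 + 18×30 + 16×40 + 13×40 = 3300.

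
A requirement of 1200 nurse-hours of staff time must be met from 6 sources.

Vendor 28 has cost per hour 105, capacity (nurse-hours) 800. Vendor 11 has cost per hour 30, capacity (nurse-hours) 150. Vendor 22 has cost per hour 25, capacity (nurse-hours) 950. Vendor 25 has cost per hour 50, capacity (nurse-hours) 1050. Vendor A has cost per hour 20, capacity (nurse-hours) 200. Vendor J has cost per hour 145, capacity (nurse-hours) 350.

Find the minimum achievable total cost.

Use sources in increasing cost order.
Vendor A at 20: take all 200 nurse-hours → 1000 still needed.
Vendor 22 (25): use full 950 → 50 nurse-hours to go.
Take 50 from Vendor 11 at 30 to finish.
Vendor 25, Vendor 28, Vendor J: unused.
Cost = 200×20 + 950×25 + 50×30 = 29250.

29250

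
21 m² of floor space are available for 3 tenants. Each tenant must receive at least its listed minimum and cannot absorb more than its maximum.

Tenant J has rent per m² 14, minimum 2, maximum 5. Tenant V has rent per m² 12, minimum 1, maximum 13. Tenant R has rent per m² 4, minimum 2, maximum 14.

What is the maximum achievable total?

Meeting every minimum uses 2+1+2 = 5 m², leaving 16.
Order the tenants by rent per m²: Tenant J 14 > Tenant V 12 > Tenant R 4.
Give Tenant J 3 more to hit its cap of 5 → 13 left.
Give Tenant V 12 more to hit its cap of 13 → 1 left.
Tenant R has room for 12 more but only 1 remain, so it gets 3.
Total = 14×5 + 12×13 + 4×3 = 238.

238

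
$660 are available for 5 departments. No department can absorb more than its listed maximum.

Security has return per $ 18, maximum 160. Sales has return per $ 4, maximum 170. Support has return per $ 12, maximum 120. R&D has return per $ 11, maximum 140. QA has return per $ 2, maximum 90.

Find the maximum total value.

6680

Highest return per $ first: Security 18 > Support 12 > R&D 11 > Sales 4 > QA 2.
Give Security 160 to hit its cap of 160 — 500 left.
Support: +120 to 120 (cap) — 380 left.
R&D: +140 to 140 (cap) — 240 left.
Sales: +170 to 170 (cap) — 70 left.
QA has room for 90 but only 70 remain, so it gets 70.
Total = 18×160 + 4×170 + 12×120 + 11×140 + 2×70 = 6680.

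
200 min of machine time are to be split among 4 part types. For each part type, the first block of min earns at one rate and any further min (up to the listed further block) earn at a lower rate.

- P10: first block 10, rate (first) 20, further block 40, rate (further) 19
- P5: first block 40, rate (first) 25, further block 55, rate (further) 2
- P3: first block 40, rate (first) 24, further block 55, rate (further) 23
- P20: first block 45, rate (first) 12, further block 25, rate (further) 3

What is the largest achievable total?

Order all 8 blocks by rate: P5/tier1 25 > P3/tier1 24 > P3/tier2 23 > P10/tier1 20 > P10/tier2 19 > P20/tier1 12 > P20/tier2 3 > P5/tier2 2.
Fill P5 tier1 block (40 at 25) → 160 left.
Fill P3 tier1 block (40 at 24) → 120 left.
P3 tier2 at 23: fill all 55 → 65 left.
P10 tier1 at 20: fill all 10 → 55 left.
Fill P10 tier2 block (40 at 19) → 15 left.
15 remain; put them into P20 tier1 at 12.
Total = 25×40 + 24×40 + 23×55 + 20×10 + 19×40 + 12×15 = 4365.

4365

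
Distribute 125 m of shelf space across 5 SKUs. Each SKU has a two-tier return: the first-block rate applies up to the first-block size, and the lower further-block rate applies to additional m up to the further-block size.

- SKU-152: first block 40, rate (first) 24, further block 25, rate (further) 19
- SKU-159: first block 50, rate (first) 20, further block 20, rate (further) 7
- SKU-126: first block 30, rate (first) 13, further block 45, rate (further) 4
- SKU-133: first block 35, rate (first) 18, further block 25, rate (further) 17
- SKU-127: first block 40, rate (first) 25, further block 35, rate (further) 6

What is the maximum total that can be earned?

Treat each block as its own option and order by rate: SKU-127/T1 25 > SKU-152/T1 24 > SKU-159/T1 20 > SKU-152/T2 19 > SKU-133/T1 18 > SKU-133/T2 17 > SKU-126/T1 13 > SKU-159/T2 7 > SKU-127/T2 6 > SKU-126/T2 4.
Fill SKU-127 T1 block (40 at 25) — 85 left.
SKU-152/T1 (24): +40 — 45 left.
SKU-159 T1 at 20: only 45 left, fill 45.
Total = 25×40 + 24×40 + 20×45 = 2860.

2860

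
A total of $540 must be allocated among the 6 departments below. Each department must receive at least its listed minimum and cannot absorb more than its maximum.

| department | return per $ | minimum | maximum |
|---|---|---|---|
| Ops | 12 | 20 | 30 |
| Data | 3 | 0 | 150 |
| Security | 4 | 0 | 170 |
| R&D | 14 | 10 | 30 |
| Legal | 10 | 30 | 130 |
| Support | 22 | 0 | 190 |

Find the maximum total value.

Meeting every minimum uses 20+0+0+10+30+0 = 60 $, leaving 480.
Rank by return per $: Support 22 > R&D 14 > Ops 12 > Legal 10 > Security 4 > Data 3.
Support: +190 to 190 (cap) — 290 left.
R&D: +20 to 30 (cap) — 270 left.
Give Ops 10 more to hit its cap of 30 — 260 left.
Give Legal 100 more to hit its cap of 130 — 160 left.
Only 160 left; Security takes them to reach 160.
Total = 12×30 + 4×160 + 14×30 + 10×130 + 22×190 = 6900.

6900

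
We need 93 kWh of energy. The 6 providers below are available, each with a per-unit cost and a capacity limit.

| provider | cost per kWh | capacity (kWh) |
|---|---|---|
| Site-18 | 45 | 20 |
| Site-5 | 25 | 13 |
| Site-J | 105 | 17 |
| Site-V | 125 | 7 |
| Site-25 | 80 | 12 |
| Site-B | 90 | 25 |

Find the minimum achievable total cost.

6970

Use providers in increasing cost order.
Take 13 from Site-5 at 25 — need 80 more.
Take 20 from Site-18 at 45 — need 60 more.
Site-25 (80): use full 12 — 48 kWh to go.
Take 25 from Site-B at 90 — need 23 more.
Site-J at 105: take all 17 kWh — 6 still needed.
Take 6 from Site-V at 125 to finish.
Cost = 13×25 + 20×45 + 12×80 + 25×90 + 17×105 + 6×125 = 6970.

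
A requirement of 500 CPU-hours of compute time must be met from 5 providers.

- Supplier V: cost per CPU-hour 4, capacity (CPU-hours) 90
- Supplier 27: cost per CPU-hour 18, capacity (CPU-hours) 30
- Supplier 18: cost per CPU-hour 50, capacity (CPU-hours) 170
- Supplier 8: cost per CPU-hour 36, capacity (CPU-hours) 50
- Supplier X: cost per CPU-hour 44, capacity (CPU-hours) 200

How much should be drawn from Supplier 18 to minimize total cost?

Fill from the cheapest provider first.
Supplier V at 4: take all 90 CPU-hours ; 410 still needed.
Supplier 27 at 18: take all 30 CPU-hours ; 380 still needed.
Supplier 8 (36): use full 50 ; 330 CPU-hours to go.
Take 200 from Supplier X at 44 ; need 130 more.
Supplier 18 at 50: take 130 of its 170 ; requirement met.

130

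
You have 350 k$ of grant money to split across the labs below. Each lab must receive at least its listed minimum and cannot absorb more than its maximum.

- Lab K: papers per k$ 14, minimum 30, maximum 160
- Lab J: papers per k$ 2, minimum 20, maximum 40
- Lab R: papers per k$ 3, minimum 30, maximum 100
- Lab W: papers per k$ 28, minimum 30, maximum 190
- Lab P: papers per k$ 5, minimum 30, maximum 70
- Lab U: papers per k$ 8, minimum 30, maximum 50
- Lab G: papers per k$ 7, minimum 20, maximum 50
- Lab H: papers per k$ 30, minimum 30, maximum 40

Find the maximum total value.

6480

Meeting every minimum uses 30+20+30+30+30+30+20+30 = 220 k$, leaving 130.
Highest papers per k$ first: Lab H 30 > Lab W 28 > Lab K 14 > Lab U 8 > Lab G 7 > Lab P 5 > Lab R 3 > Lab J 2.
Lab H takes 10 more to reach its cap of 40 → 120 left.
Only 120 left; Lab W takes them to reach 150.
Total = 14×30 + 2×20 + 3×30 + 28×150 + 5×30 + 8×30 + 7×20 + 30×40 = 6480.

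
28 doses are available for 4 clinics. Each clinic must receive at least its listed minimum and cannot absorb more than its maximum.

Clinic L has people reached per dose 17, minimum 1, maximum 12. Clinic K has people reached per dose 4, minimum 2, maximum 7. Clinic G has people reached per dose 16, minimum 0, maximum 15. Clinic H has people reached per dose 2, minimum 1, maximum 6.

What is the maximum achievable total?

Meeting every minimum uses 1+2+0+1 = 4 doses, leaving 24.
Highest people reached per dose first: Clinic L 17 > Clinic G 16 > Clinic K 4 > Clinic H 2.
Clinic L: +11 to 12 (cap) ; 13 left.
Clinic G: +13 (room for 15) → 13. Pool exhausted.
Total = 17×12 + 4×2 + 16×13 + 2×1 = 422.

422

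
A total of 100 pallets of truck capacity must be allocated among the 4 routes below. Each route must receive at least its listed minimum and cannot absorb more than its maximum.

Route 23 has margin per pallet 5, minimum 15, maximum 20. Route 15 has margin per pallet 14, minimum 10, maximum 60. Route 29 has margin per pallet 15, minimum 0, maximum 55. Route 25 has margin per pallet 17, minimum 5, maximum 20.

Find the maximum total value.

1380

Meeting every minimum uses 15+10+0+5 = 30 pallets, leaving 70.
Highest margin per pallet first: Route 25 17 > Route 29 15 > Route 15 14 > Route 23 5.
Give Route 25 15 more to hit its cap of 20 ; 55 left.
Route 29 takes 55 more to reach its cap of 55 ; 0 left.
Total = 5×15 + 14×10 + 15×55 + 17×20 = 1380.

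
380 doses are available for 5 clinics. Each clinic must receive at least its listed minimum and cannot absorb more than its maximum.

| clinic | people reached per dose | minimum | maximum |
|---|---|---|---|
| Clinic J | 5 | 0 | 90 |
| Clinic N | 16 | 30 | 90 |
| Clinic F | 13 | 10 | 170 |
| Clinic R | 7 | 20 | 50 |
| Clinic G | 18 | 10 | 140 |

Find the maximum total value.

5790

Meeting every minimum uses 0+30+10+20+10 = 70 doses, leaving 310.
Rank by people reached per dose: Clinic G 18 > Clinic N 16 > Clinic F 13 > Clinic R 7 > Clinic J 5.
Clinic G takes 130 more to reach its cap of 140 → 180 left.
Clinic N: +60 to 90 (cap) → 120 left.
Clinic F: +120 (room for 160) → 130. Pool exhausted.
Total = 16×90 + 13×130 + 7×20 + 18×140 = 5790.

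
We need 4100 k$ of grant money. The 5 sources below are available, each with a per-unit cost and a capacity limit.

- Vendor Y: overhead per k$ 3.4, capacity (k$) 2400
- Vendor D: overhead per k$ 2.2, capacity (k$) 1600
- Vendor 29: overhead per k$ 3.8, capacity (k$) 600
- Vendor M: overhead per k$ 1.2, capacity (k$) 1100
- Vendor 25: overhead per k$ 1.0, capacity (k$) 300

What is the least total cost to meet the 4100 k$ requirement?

8880

Use sources in increasing cost order.
Vendor 25 (1.0): use full 300 ; 3800 k$ to go.
Vendor M at 1.2: take all 1100 k$ ; 2700 still needed.
Vendor D (2.2): use full 1600 ; 1100 k$ to go.
Vendor Y (3.4): take the remaining 1100 ; done.
Vendor 29: unused.
Cost = 300×1.0 + 1100×1.2 + 1600×2.2 + 1100×3.4 = 8880.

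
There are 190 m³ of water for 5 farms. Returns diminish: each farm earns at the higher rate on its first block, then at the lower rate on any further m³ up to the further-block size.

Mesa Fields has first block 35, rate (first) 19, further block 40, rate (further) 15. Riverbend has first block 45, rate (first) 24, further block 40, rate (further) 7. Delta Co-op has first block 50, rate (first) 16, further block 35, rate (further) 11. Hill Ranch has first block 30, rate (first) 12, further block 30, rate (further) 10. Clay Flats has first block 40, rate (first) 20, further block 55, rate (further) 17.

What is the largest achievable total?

Rank every tier by rate: Riverbend/T1 24 > Clay Flats/T1 20 > Mesa Fields/T1 19 > Clay Flats/T2 17 > Delta Co-op/T1 16 > Mesa Fields/T2 15 > Hill Ranch/T1 12 > Delta Co-op/T2 11 > Hill Ranch/T2 10 > Riverbend/T2 7.
Riverbend T1 at 24: fill all 45 ; 145 left.
Fill Clay Flats T1 block (40 at 20) ; 105 left.
Mesa Fields/T1 (19): +35 ; 70 left.
Clay Flats T2 at 17: fill all 55 ; 15 left.
Delta Co-op/T1: +15 of 50 at 16; pool empty.
Total = 24×45 + 20×40 + 19×35 + 17×55 + 16×15 = 3720.

3720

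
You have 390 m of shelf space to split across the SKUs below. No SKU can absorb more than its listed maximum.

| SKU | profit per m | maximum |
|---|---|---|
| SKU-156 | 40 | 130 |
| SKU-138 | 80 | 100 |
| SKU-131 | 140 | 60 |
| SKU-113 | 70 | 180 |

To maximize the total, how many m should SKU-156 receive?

50

Order the SKUs by profit per m: SKU-131 140 > SKU-138 80 > SKU-113 70 > SKU-156 40.
Give SKU-131 60 to hit its cap of 60 — 330 left.
Give SKU-138 100 to hit its cap of 100 — 230 left.
SKU-113 takes 180 to reach its cap of 180 — 50 left.
Only 50 left; SKU-156 takes them to reach 50.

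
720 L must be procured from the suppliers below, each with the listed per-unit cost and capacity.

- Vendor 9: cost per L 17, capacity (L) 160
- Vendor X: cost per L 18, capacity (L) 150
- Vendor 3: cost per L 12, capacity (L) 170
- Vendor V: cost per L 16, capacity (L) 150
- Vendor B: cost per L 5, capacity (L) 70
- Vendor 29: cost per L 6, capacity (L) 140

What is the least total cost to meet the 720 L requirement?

8890

Fill from the cheapest supplier first.
Vendor B (5): use full 70 — 650 L to go.
Vendor 29 (6): use full 140 — 510 L to go.
Take 170 from Vendor 3 at 12 — need 340 more.
Vendor V at 16: take all 150 L — 190 still needed.
Vendor 9 (17): use full 160 — 30 L to go.
Vendor X (18): take the remaining 30 — done.
Cost = 70×5 + 140×6 + 170×12 + 150×16 + 160×17 + 30×18 = 8890.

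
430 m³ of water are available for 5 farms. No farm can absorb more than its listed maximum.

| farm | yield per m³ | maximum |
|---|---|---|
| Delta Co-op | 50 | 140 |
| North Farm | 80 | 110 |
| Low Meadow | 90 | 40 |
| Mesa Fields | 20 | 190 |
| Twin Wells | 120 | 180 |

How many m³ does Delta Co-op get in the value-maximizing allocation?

Order the farms by yield per m³: Twin Wells 120 > Low Meadow 90 > North Farm 80 > Delta Co-op 50 > Mesa Fields 20.
Twin Wells takes 180 to reach its cap of 180 — 250 left.
Low Meadow: +40 to 40 (cap) — 210 left.
North Farm: +110 to 110 (cap) — 100 left.
Delta Co-op has room for 140 but only 100 remain, so it gets 100.

100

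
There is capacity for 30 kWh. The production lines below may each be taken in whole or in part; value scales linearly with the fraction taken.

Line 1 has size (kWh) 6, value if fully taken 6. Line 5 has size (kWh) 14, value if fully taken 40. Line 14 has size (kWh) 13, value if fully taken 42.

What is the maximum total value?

Best value per unit of size first: Line 14 42/13≈3.23, Line 5 40/14≈2.86, Line 1 6/6≈1.
All 13 kWh of Line 14 fit (value 42) → 17 remain.
All 14 kWh of Line 5 fit (value 40) → 3 remain.
Fill the last 3 kWh with part of Line 1: 3/6 of it earns 3.
Total value = 85.

85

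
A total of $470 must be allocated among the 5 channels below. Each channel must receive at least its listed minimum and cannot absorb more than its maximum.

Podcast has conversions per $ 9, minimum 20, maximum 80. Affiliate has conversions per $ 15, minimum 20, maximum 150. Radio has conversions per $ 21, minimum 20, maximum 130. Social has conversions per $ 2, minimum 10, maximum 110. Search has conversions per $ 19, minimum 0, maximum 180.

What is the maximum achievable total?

8300

Meeting every minimum uses 20+20+20+10+0 = 70 $, leaving 400.
Highest conversions per $ first: Radio 21 > Search 19 > Affiliate 15 > Podcast 9 > Social 2.
Radio takes 110 more to reach its cap of 130 — 290 left.
Search takes 180 more to reach its cap of 180 — 110 left.
Affiliate has room for 130 more but only 110 remain, so it gets 130.
Total = 9×20 + 15×130 + 21×130 + 2×10 + 19×180 = 8300.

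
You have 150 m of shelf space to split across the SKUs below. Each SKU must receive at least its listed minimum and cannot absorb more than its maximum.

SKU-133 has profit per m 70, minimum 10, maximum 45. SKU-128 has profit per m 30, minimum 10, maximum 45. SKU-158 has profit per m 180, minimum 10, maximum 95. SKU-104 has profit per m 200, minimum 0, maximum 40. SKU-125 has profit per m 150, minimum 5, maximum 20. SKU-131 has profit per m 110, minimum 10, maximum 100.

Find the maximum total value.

Meeting every minimum uses 10+10+10+0+5+10 = 45 m, leaving 105.
Rank by profit per m: SKU-104 200 > SKU-158 180 > SKU-125 150 > SKU-131 110 > SKU-133 70 > SKU-128 30.
SKU-104 takes 40 more to reach its cap of 40 — 65 left.
Only 65 left; SKU-158 takes them to reach 75.
Total = 70×10 + 30×10 + 180×75 + 200×40 + 150×5 + 110×10 = 24350.

24350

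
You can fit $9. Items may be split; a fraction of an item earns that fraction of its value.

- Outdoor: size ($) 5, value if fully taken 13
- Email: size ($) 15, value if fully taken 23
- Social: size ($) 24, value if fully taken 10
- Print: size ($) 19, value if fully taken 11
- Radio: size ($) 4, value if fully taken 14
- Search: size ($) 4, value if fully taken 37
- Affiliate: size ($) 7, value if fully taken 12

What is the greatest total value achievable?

Rank by value-to-size ratio: Search 37/4≈9.25, Radio 14/4≈3.5, Outdoor 13/5≈2.6, Affiliate 12/7≈1.71, Email 23/15≈1.53, Print 11/19≈0.579, Social 10/24≈0.417.
Search: take in full, 4 $ for value 37 ; 5 left.
Radio: take in full, 4 $ for value 14 ; 1 left.
1 $ left: a 1/5 share of Outdoor gives 13×1/5 = 2.6.
Total value = 53.6.

53.6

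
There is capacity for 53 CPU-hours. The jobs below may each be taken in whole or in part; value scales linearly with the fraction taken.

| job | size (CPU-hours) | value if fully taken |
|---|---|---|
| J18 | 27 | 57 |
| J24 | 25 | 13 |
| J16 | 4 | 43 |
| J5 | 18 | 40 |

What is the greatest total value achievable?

Sort by value density: J16 43/4≈10.8, J5 40/18≈2.22, J18 57/27≈2.11, J24 13/25≈0.52.
J16: take in full, 4 CPU-hours for value 43 → 49 left.
Take all of J5 (18 CPU-hours, value 40) → 31 CPU-hours left.
Take all of J18 (27 CPU-hours, value 57) → 4 CPU-hours left.
Only 4 CPU-hours remain; take 4/25 of J24 for value 13×4/25 = 2.08.
Total value = 142.08.

142.08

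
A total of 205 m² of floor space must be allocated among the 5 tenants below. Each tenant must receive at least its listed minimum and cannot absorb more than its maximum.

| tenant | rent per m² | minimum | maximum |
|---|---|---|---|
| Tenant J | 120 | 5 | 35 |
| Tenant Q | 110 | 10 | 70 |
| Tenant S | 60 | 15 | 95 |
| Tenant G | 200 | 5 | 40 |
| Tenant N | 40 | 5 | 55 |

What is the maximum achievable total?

23400

Meeting every minimum uses 5+10+15+5+5 = 40 m², leaving 165.
Rank by rent per m²: Tenant G 200 > Tenant J 120 > Tenant Q 110 > Tenant S 60 > Tenant N 40.
Give Tenant G 35 more to hit its cap of 40 — 130 left.
Give Tenant J 30 more to hit its cap of 35 — 100 left.
Tenant Q: +60 to 70 (cap) — 40 left.
Only 40 left; Tenant S takes them to reach 55.
Total = 120×35 + 110×70 + 60×55 + 200×40 + 40×5 = 23400.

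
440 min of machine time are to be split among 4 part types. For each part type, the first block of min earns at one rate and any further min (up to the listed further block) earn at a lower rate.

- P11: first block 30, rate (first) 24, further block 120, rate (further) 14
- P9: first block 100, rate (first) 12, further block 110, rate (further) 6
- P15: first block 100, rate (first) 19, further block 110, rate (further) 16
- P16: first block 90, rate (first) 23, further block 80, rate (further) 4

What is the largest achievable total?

Rank every tier by rate: P11/T1 24 > P16/T1 23 > P15/T1 19 > P15/T2 16 > P11/T2 14 > P9/T1 12 > P9/T2 6 > P16/T2 4.
Fill P11 T1 block (30 at 24) → 410 left.
P16 T1 at 23: fill all 90 → 320 left.
Fill P15 T1 block (100 at 19) → 220 left.
P15/T2 (16): +110 → 110 left.
P11/T2: +110 of 120 at 14; pool empty.
Total = 24×30 + 23×90 + 19×100 + 16×110 + 14×110 = 7990.

7990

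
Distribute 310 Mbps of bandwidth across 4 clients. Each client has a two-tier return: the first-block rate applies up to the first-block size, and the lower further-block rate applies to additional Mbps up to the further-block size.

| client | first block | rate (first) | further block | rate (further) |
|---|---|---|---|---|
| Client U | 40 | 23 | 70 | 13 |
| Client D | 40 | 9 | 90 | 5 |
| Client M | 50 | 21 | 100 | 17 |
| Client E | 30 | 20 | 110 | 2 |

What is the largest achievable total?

5360

Treat each block as its own option and order by rate: Client U/first 23 > Client M/first 21 > Client E/first 20 > Client M/second 17 > Client U/second 13 > Client D/first 9 > Client D/second 5 > Client E/second 2.
Fill Client U first block (40 at 23) — 270 left.
Fill Client M first block (50 at 21) — 220 left.
Client E/first (20): +30 — 190 left.
Client M/second (17): +100 — 90 left.
Fill Client U second block (70 at 13) — 20 left.
Client D/first: +20 of 40 at 9; pool empty.
Total = 23×40 + 21×50 + 20×30 + 17×100 + 13×70 + 9×20 = 5360.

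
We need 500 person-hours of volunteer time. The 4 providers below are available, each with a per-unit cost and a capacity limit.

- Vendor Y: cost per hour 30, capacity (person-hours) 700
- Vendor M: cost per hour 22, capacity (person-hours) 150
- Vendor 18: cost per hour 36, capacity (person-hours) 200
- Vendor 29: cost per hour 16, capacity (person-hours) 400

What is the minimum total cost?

Use providers in increasing cost order.
Vendor 29 at 16: take all 400 person-hours → 100 still needed.
Vendor M (22): take the remaining 100 → done.
Vendor Y, Vendor 18: unused.
Cost = 400×16 + 100×22 = 8600.

8600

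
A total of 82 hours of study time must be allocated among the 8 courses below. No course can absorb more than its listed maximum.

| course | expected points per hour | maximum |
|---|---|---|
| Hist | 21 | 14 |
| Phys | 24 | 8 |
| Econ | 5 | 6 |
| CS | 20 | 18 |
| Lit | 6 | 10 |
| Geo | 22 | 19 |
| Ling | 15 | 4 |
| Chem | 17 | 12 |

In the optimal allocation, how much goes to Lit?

Rank by expected points per hour: Phys 24 > Geo 22 > Hist 21 > CS 20 > Chem 17 > Ling 15 > Lit 6 > Econ 5.
Phys takes 8 to reach its cap of 8 ; 74 left.
Geo: +19 to 19 (cap) ; 55 left.
Give Hist 14 to hit its cap of 14 ; 41 left.
CS: +18 to 18 (cap) ; 23 left.
Chem takes 12 to reach its cap of 12 ; 11 left.
Ling: +4 to 4 (cap) ; 7 left.
Lit: +7 (room for 10) → 7. Pool exhausted.

7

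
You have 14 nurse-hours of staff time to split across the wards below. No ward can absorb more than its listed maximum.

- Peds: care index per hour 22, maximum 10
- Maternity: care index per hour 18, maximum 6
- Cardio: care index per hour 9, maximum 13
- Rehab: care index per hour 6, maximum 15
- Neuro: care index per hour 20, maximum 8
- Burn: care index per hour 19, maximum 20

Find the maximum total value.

Highest care index per hour first: Peds 22 > Neuro 20 > Burn 19 > Maternity 18 > Cardio 9 > Rehab 6.
Peds: +10 to 10 (cap) — 4 left.
Neuro has room for 8 but only 4 remain, so it gets 4.
Total = 22×10 + 20×4 = 300.

300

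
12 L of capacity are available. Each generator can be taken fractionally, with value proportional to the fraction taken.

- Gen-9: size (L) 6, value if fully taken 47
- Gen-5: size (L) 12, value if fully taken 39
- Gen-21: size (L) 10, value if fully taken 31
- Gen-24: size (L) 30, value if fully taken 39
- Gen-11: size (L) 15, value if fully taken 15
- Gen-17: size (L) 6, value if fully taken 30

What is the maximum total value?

Rank by value-to-size ratio: Gen-9 47/6≈7.83, Gen-17 30/6≈5, Gen-5 39/12≈3.25, Gen-21 31/10≈3.1, Gen-24 39/30≈1.3, Gen-11 15/15≈1.
All 6 L of Gen-9 fit (value 47) ; 6 remain.
Take all of Gen-17 (6 L, value 30) ; 0 L left.
Total value = 77.

77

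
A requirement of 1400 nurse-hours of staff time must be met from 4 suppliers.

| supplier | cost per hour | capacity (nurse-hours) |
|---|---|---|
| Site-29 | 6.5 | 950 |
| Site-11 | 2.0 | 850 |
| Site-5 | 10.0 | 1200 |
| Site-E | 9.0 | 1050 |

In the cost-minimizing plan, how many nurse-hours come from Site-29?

550

Fill from the cheapest supplier first.
Take 850 from Site-11 at 2.0 — need 550 more.
Take 550 from Site-29 at 6.5 to finish.
Site-E, Site-5: unused.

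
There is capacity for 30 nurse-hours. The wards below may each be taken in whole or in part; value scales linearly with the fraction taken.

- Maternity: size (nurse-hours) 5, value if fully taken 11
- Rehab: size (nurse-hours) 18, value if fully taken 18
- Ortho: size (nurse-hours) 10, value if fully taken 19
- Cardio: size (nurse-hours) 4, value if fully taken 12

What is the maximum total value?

53

Sort by value density: Cardio 12/4≈3, Maternity 11/5≈2.2, Ortho 19/10≈1.9, Rehab 18/18≈1.
Take all of Cardio (4 nurse-hours, value 12) — 26 nurse-hours left.
All 5 nurse-hours of Maternity fit (value 11) — 21 remain.
All 10 nurse-hours of Ortho fit (value 19) — 11 remain.
Only 11 nurse-hours remain; take 11/18 of Rehab for value 18×11/18 = 11.
Total value = 53.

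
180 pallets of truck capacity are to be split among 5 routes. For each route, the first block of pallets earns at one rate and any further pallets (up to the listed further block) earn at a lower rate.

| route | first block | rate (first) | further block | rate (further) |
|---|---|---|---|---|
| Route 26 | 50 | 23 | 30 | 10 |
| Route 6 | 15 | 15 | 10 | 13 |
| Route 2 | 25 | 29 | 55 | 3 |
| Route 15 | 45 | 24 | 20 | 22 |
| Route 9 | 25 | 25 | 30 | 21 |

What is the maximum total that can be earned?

Treat each block as its own option and order by rate: Route 2/tier1 29 > Route 9/tier1 25 > Route 15/tier1 24 > Route 26/tier1 23 > Route 15/tier2 22 > Route 9/tier2 21 > Route 6/tier1 15 > Route 6/tier2 13 > Route 26/tier2 10 > Route 2/tier2 3.
Route 2/tier1 (29): +25 → 155 left.
Fill Route 9 tier1 block (25 at 25) → 130 left.
Route 15 tier1 at 24: fill all 45 → 85 left.
Route 26 tier1 at 23: fill all 50 → 35 left.
Route 15 tier2 at 22: fill all 20 → 15 left.
Route 9 tier2 at 21: only 15 left, fill 15.
Total = 29×25 + 25×25 + 24×45 + 23×50 + 22×20 + 21×15 = 4335.

4335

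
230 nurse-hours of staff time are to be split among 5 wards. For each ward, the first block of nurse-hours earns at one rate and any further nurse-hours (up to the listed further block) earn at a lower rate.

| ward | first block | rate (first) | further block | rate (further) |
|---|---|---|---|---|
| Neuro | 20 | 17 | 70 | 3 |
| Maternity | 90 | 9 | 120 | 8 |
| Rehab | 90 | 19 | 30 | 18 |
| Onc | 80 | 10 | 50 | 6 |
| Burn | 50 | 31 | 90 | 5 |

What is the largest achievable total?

4540

Treat each block as its own option and order by rate: Burn/first 31 > Rehab/first 19 > Rehab/second 18 > Neuro/first 17 > Onc/first 10 > Maternity/first 9 > Maternity/second 8 > Onc/second 6 > Burn/second 5 > Neuro/second 3.
Burn/first (31): +50 ; 180 left.
Rehab/first (19): +90 ; 90 left.
Rehab/second (18): +30 ; 60 left.
Fill Neuro first block (20 at 17) ; 40 left.
Onc first at 10: only 40 left, fill 40.
Total = 31×50 + 19×90 + 18×30 + 17×20 + 10×40 = 4540.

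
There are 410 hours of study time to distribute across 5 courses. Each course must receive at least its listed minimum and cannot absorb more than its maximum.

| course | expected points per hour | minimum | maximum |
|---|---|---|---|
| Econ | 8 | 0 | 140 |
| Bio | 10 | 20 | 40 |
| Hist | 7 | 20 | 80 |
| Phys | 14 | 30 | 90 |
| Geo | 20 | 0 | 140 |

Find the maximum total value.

Meeting every minimum uses 0+20+20+30+0 = 70 hours, leaving 340.
Order the courses by expected points per hour: Geo 20 > Phys 14 > Bio 10 > Econ 8 > Hist 7.
Geo takes 140 more to reach its cap of 140 → 200 left.
Give Phys 60 more to hit its cap of 90 → 140 left.
Give Bio 20 more to hit its cap of 40 → 120 left.
Econ: +120 (room for 140) → 120. Pool exhausted.
Total = 8×120 + 10×40 + 7×20 + 14×90 + 20×140 = 5560.

5560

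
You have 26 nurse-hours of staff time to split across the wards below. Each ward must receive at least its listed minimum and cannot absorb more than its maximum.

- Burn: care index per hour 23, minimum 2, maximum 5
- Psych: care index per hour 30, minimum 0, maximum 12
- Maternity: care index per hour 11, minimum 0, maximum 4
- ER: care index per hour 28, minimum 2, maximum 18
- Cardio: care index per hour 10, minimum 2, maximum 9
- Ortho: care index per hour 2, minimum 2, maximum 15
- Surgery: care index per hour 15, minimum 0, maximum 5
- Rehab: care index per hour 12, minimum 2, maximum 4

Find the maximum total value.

Meeting every minimum uses 2+0+0+2+2+2+0+2 = 10 nurse-hours, leaving 16.
Rank by care index per hour: Psych 30 > ER 28 > Burn 23 > Surgery 15 > Rehab 12 > Maternity 11 > Cardio 10 > Ortho 2.
Give Psych 12 more to hit its cap of 12 ; 4 left.
ER: +4 (room for 16) → 6. Pool exhausted.
Total = 23×2 + 30×12 + 28×6 + 10×2 + 2×2 + 12×2 = 622.

622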